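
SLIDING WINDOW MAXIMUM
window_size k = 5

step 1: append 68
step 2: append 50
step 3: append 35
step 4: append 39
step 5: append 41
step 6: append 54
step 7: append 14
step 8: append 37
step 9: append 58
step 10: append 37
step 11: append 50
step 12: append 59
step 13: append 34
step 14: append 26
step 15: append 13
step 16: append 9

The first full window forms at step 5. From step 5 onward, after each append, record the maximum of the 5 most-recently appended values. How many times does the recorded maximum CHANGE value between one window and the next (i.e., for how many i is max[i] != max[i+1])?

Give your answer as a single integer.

Answer: 3

Derivation:
step 1: append 68 -> window=[68] (not full yet)
step 2: append 50 -> window=[68, 50] (not full yet)
step 3: append 35 -> window=[68, 50, 35] (not full yet)
step 4: append 39 -> window=[68, 50, 35, 39] (not full yet)
step 5: append 41 -> window=[68, 50, 35, 39, 41] -> max=68
step 6: append 54 -> window=[50, 35, 39, 41, 54] -> max=54
step 7: append 14 -> window=[35, 39, 41, 54, 14] -> max=54
step 8: append 37 -> window=[39, 41, 54, 14, 37] -> max=54
step 9: append 58 -> window=[41, 54, 14, 37, 58] -> max=58
step 10: append 37 -> window=[54, 14, 37, 58, 37] -> max=58
step 11: append 50 -> window=[14, 37, 58, 37, 50] -> max=58
step 12: append 59 -> window=[37, 58, 37, 50, 59] -> max=59
step 13: append 34 -> window=[58, 37, 50, 59, 34] -> max=59
step 14: append 26 -> window=[37, 50, 59, 34, 26] -> max=59
step 15: append 13 -> window=[50, 59, 34, 26, 13] -> max=59
step 16: append 9 -> window=[59, 34, 26, 13, 9] -> max=59
Recorded maximums: 68 54 54 54 58 58 58 59 59 59 59 59
Changes between consecutive maximums: 3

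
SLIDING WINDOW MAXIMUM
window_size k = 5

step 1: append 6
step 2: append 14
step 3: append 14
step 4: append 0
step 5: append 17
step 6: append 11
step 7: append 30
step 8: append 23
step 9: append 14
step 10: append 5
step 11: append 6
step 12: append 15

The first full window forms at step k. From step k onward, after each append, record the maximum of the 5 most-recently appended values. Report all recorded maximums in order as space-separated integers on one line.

step 1: append 6 -> window=[6] (not full yet)
step 2: append 14 -> window=[6, 14] (not full yet)
step 3: append 14 -> window=[6, 14, 14] (not full yet)
step 4: append 0 -> window=[6, 14, 14, 0] (not full yet)
step 5: append 17 -> window=[6, 14, 14, 0, 17] -> max=17
step 6: append 11 -> window=[14, 14, 0, 17, 11] -> max=17
step 7: append 30 -> window=[14, 0, 17, 11, 30] -> max=30
step 8: append 23 -> window=[0, 17, 11, 30, 23] -> max=30
step 9: append 14 -> window=[17, 11, 30, 23, 14] -> max=30
step 10: append 5 -> window=[11, 30, 23, 14, 5] -> max=30
step 11: append 6 -> window=[30, 23, 14, 5, 6] -> max=30
step 12: append 15 -> window=[23, 14, 5, 6, 15] -> max=23

Answer: 17 17 30 30 30 30 30 23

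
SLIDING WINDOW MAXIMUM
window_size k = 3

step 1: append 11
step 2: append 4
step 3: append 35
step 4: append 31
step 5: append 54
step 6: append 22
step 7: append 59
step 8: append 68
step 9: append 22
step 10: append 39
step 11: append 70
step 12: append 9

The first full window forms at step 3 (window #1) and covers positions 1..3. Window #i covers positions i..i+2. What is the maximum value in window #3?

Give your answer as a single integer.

step 1: append 11 -> window=[11] (not full yet)
step 2: append 4 -> window=[11, 4] (not full yet)
step 3: append 35 -> window=[11, 4, 35] -> max=35
step 4: append 31 -> window=[4, 35, 31] -> max=35
step 5: append 54 -> window=[35, 31, 54] -> max=54
Window #3 max = 54

Answer: 54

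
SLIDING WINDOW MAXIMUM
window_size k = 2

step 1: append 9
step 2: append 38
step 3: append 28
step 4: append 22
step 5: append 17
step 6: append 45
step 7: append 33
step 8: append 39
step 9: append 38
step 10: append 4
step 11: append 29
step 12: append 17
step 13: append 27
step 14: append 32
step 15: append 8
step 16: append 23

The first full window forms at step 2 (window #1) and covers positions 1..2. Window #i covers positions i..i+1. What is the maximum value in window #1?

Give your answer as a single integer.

step 1: append 9 -> window=[9] (not full yet)
step 2: append 38 -> window=[9, 38] -> max=38
Window #1 max = 38

Answer: 38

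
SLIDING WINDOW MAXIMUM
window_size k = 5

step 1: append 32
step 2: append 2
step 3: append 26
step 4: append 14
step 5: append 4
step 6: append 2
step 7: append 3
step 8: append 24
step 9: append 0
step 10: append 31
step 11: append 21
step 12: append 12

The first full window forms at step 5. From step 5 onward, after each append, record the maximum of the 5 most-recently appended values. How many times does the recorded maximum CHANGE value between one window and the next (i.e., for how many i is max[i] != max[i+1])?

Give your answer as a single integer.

Answer: 3

Derivation:
step 1: append 32 -> window=[32] (not full yet)
step 2: append 2 -> window=[32, 2] (not full yet)
step 3: append 26 -> window=[32, 2, 26] (not full yet)
step 4: append 14 -> window=[32, 2, 26, 14] (not full yet)
step 5: append 4 -> window=[32, 2, 26, 14, 4] -> max=32
step 6: append 2 -> window=[2, 26, 14, 4, 2] -> max=26
step 7: append 3 -> window=[26, 14, 4, 2, 3] -> max=26
step 8: append 24 -> window=[14, 4, 2, 3, 24] -> max=24
step 9: append 0 -> window=[4, 2, 3, 24, 0] -> max=24
step 10: append 31 -> window=[2, 3, 24, 0, 31] -> max=31
step 11: append 21 -> window=[3, 24, 0, 31, 21] -> max=31
step 12: append 12 -> window=[24, 0, 31, 21, 12] -> max=31
Recorded maximums: 32 26 26 24 24 31 31 31
Changes between consecutive maximums: 3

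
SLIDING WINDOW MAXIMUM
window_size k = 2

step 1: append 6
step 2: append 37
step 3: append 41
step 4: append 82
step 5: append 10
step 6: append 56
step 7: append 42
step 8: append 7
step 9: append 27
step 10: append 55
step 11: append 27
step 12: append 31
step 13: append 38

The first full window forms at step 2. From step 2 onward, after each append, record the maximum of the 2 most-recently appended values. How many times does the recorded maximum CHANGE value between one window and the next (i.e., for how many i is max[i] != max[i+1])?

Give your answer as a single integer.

step 1: append 6 -> window=[6] (not full yet)
step 2: append 37 -> window=[6, 37] -> max=37
step 3: append 41 -> window=[37, 41] -> max=41
step 4: append 82 -> window=[41, 82] -> max=82
step 5: append 10 -> window=[82, 10] -> max=82
step 6: append 56 -> window=[10, 56] -> max=56
step 7: append 42 -> window=[56, 42] -> max=56
step 8: append 7 -> window=[42, 7] -> max=42
step 9: append 27 -> window=[7, 27] -> max=27
step 10: append 55 -> window=[27, 55] -> max=55
step 11: append 27 -> window=[55, 27] -> max=55
step 12: append 31 -> window=[27, 31] -> max=31
step 13: append 38 -> window=[31, 38] -> max=38
Recorded maximums: 37 41 82 82 56 56 42 27 55 55 31 38
Changes between consecutive maximums: 8

Answer: 8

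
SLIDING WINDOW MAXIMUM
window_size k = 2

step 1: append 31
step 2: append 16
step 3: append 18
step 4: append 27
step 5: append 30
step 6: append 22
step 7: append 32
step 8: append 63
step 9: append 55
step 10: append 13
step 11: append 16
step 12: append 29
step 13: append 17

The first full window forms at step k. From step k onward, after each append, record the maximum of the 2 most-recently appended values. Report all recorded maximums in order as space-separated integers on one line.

Answer: 31 18 27 30 30 32 63 63 55 16 29 29

Derivation:
step 1: append 31 -> window=[31] (not full yet)
step 2: append 16 -> window=[31, 16] -> max=31
step 3: append 18 -> window=[16, 18] -> max=18
step 4: append 27 -> window=[18, 27] -> max=27
step 5: append 30 -> window=[27, 30] -> max=30
step 6: append 22 -> window=[30, 22] -> max=30
step 7: append 32 -> window=[22, 32] -> max=32
step 8: append 63 -> window=[32, 63] -> max=63
step 9: append 55 -> window=[63, 55] -> max=63
step 10: append 13 -> window=[55, 13] -> max=55
step 11: append 16 -> window=[13, 16] -> max=16
step 12: append 29 -> window=[16, 29] -> max=29
step 13: append 17 -> window=[29, 17] -> max=29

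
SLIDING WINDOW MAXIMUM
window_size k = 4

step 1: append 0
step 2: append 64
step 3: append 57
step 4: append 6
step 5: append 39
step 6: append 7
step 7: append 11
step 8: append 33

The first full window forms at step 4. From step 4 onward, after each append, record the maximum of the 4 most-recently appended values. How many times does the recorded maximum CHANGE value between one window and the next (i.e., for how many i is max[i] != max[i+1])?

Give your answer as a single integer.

step 1: append 0 -> window=[0] (not full yet)
step 2: append 64 -> window=[0, 64] (not full yet)
step 3: append 57 -> window=[0, 64, 57] (not full yet)
step 4: append 6 -> window=[0, 64, 57, 6] -> max=64
step 5: append 39 -> window=[64, 57, 6, 39] -> max=64
step 6: append 7 -> window=[57, 6, 39, 7] -> max=57
step 7: append 11 -> window=[6, 39, 7, 11] -> max=39
step 8: append 33 -> window=[39, 7, 11, 33] -> max=39
Recorded maximums: 64 64 57 39 39
Changes between consecutive maximums: 2

Answer: 2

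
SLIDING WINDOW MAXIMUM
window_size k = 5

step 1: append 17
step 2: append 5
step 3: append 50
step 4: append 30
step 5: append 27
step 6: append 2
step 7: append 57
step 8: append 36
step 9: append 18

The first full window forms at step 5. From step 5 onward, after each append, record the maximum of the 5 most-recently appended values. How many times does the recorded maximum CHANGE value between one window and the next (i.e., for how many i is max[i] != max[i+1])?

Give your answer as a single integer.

Answer: 1

Derivation:
step 1: append 17 -> window=[17] (not full yet)
step 2: append 5 -> window=[17, 5] (not full yet)
step 3: append 50 -> window=[17, 5, 50] (not full yet)
step 4: append 30 -> window=[17, 5, 50, 30] (not full yet)
step 5: append 27 -> window=[17, 5, 50, 30, 27] -> max=50
step 6: append 2 -> window=[5, 50, 30, 27, 2] -> max=50
step 7: append 57 -> window=[50, 30, 27, 2, 57] -> max=57
step 8: append 36 -> window=[30, 27, 2, 57, 36] -> max=57
step 9: append 18 -> window=[27, 2, 57, 36, 18] -> max=57
Recorded maximums: 50 50 57 57 57
Changes between consecutive maximums: 1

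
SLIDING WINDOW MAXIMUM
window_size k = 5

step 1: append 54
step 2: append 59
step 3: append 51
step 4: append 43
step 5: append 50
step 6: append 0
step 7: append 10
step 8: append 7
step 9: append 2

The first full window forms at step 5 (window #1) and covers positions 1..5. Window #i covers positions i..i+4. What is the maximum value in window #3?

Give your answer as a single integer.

step 1: append 54 -> window=[54] (not full yet)
step 2: append 59 -> window=[54, 59] (not full yet)
step 3: append 51 -> window=[54, 59, 51] (not full yet)
step 4: append 43 -> window=[54, 59, 51, 43] (not full yet)
step 5: append 50 -> window=[54, 59, 51, 43, 50] -> max=59
step 6: append 0 -> window=[59, 51, 43, 50, 0] -> max=59
step 7: append 10 -> window=[51, 43, 50, 0, 10] -> max=51
Window #3 max = 51

Answer: 51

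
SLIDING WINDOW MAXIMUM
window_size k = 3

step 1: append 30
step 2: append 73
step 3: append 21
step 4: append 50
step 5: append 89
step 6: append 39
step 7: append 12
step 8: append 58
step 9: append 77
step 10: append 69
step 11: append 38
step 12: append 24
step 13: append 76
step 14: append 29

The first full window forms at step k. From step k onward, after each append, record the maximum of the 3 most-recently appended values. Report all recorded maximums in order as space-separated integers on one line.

Answer: 73 73 89 89 89 58 77 77 77 69 76 76

Derivation:
step 1: append 30 -> window=[30] (not full yet)
step 2: append 73 -> window=[30, 73] (not full yet)
step 3: append 21 -> window=[30, 73, 21] -> max=73
step 4: append 50 -> window=[73, 21, 50] -> max=73
step 5: append 89 -> window=[21, 50, 89] -> max=89
step 6: append 39 -> window=[50, 89, 39] -> max=89
step 7: append 12 -> window=[89, 39, 12] -> max=89
step 8: append 58 -> window=[39, 12, 58] -> max=58
step 9: append 77 -> window=[12, 58, 77] -> max=77
step 10: append 69 -> window=[58, 77, 69] -> max=77
step 11: append 38 -> window=[77, 69, 38] -> max=77
step 12: append 24 -> window=[69, 38, 24] -> max=69
step 13: append 76 -> window=[38, 24, 76] -> max=76
step 14: append 29 -> window=[24, 76, 29] -> max=76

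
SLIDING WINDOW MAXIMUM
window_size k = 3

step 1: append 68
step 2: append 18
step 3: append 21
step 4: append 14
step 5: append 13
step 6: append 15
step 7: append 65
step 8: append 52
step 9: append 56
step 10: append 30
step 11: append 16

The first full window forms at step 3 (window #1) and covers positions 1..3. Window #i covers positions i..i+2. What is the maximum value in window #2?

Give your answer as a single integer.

step 1: append 68 -> window=[68] (not full yet)
step 2: append 18 -> window=[68, 18] (not full yet)
step 3: append 21 -> window=[68, 18, 21] -> max=68
step 4: append 14 -> window=[18, 21, 14] -> max=21
Window #2 max = 21

Answer: 21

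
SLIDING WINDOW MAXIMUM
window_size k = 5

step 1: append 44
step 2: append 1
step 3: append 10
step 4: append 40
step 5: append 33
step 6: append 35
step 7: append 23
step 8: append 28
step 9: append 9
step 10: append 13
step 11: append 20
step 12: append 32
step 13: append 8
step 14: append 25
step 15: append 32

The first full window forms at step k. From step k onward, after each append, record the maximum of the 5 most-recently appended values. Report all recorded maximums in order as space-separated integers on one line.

step 1: append 44 -> window=[44] (not full yet)
step 2: append 1 -> window=[44, 1] (not full yet)
step 3: append 10 -> window=[44, 1, 10] (not full yet)
step 4: append 40 -> window=[44, 1, 10, 40] (not full yet)
step 5: append 33 -> window=[44, 1, 10, 40, 33] -> max=44
step 6: append 35 -> window=[1, 10, 40, 33, 35] -> max=40
step 7: append 23 -> window=[10, 40, 33, 35, 23] -> max=40
step 8: append 28 -> window=[40, 33, 35, 23, 28] -> max=40
step 9: append 9 -> window=[33, 35, 23, 28, 9] -> max=35
step 10: append 13 -> window=[35, 23, 28, 9, 13] -> max=35
step 11: append 20 -> window=[23, 28, 9, 13, 20] -> max=28
step 12: append 32 -> window=[28, 9, 13, 20, 32] -> max=32
step 13: append 8 -> window=[9, 13, 20, 32, 8] -> max=32
step 14: append 25 -> window=[13, 20, 32, 8, 25] -> max=32
step 15: append 32 -> window=[20, 32, 8, 25, 32] -> max=32

Answer: 44 40 40 40 35 35 28 32 32 32 32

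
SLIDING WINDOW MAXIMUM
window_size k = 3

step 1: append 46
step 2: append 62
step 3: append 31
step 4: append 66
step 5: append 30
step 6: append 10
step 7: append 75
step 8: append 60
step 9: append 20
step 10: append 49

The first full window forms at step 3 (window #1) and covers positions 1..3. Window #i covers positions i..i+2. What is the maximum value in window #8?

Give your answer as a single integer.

Answer: 60

Derivation:
step 1: append 46 -> window=[46] (not full yet)
step 2: append 62 -> window=[46, 62] (not full yet)
step 3: append 31 -> window=[46, 62, 31] -> max=62
step 4: append 66 -> window=[62, 31, 66] -> max=66
step 5: append 30 -> window=[31, 66, 30] -> max=66
step 6: append 10 -> window=[66, 30, 10] -> max=66
step 7: append 75 -> window=[30, 10, 75] -> max=75
step 8: append 60 -> window=[10, 75, 60] -> max=75
step 9: append 20 -> window=[75, 60, 20] -> max=75
step 10: append 49 -> window=[60, 20, 49] -> max=60
Window #8 max = 60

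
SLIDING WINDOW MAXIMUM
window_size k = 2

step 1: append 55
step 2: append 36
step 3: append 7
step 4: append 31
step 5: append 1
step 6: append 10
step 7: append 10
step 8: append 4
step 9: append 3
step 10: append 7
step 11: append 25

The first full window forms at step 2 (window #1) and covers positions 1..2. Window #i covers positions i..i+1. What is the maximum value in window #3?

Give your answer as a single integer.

step 1: append 55 -> window=[55] (not full yet)
step 2: append 36 -> window=[55, 36] -> max=55
step 3: append 7 -> window=[36, 7] -> max=36
step 4: append 31 -> window=[7, 31] -> max=31
Window #3 max = 31

Answer: 31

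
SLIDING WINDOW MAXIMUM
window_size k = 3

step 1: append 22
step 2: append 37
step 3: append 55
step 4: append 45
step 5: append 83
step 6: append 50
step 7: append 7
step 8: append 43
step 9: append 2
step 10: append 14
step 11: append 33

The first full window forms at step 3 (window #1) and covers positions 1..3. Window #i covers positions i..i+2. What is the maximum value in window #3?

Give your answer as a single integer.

Answer: 83

Derivation:
step 1: append 22 -> window=[22] (not full yet)
step 2: append 37 -> window=[22, 37] (not full yet)
step 3: append 55 -> window=[22, 37, 55] -> max=55
step 4: append 45 -> window=[37, 55, 45] -> max=55
step 5: append 83 -> window=[55, 45, 83] -> max=83
Window #3 max = 83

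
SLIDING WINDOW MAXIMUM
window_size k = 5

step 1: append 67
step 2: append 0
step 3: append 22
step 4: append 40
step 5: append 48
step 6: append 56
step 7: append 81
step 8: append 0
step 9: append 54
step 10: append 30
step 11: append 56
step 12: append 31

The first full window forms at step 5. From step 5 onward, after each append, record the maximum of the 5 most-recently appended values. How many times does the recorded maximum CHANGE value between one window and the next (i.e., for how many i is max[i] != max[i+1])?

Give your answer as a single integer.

Answer: 3

Derivation:
step 1: append 67 -> window=[67] (not full yet)
step 2: append 0 -> window=[67, 0] (not full yet)
step 3: append 22 -> window=[67, 0, 22] (not full yet)
step 4: append 40 -> window=[67, 0, 22, 40] (not full yet)
step 5: append 48 -> window=[67, 0, 22, 40, 48] -> max=67
step 6: append 56 -> window=[0, 22, 40, 48, 56] -> max=56
step 7: append 81 -> window=[22, 40, 48, 56, 81] -> max=81
step 8: append 0 -> window=[40, 48, 56, 81, 0] -> max=81
step 9: append 54 -> window=[48, 56, 81, 0, 54] -> max=81
step 10: append 30 -> window=[56, 81, 0, 54, 30] -> max=81
step 11: append 56 -> window=[81, 0, 54, 30, 56] -> max=81
step 12: append 31 -> window=[0, 54, 30, 56, 31] -> max=56
Recorded maximums: 67 56 81 81 81 81 81 56
Changes between consecutive maximums: 3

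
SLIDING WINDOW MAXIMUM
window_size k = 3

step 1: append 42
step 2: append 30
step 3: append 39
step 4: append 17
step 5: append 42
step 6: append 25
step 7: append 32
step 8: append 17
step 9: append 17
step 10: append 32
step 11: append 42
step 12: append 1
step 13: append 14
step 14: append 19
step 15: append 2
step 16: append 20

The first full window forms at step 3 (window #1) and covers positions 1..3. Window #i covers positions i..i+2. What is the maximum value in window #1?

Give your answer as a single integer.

step 1: append 42 -> window=[42] (not full yet)
step 2: append 30 -> window=[42, 30] (not full yet)
step 3: append 39 -> window=[42, 30, 39] -> max=42
Window #1 max = 42

Answer: 42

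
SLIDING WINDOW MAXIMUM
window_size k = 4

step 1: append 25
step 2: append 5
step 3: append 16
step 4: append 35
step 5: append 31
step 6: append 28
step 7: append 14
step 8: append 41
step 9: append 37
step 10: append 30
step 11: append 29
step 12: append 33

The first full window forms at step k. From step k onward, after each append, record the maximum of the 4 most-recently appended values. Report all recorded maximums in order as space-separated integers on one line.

Answer: 35 35 35 35 41 41 41 41 37

Derivation:
step 1: append 25 -> window=[25] (not full yet)
step 2: append 5 -> window=[25, 5] (not full yet)
step 3: append 16 -> window=[25, 5, 16] (not full yet)
step 4: append 35 -> window=[25, 5, 16, 35] -> max=35
step 5: append 31 -> window=[5, 16, 35, 31] -> max=35
step 6: append 28 -> window=[16, 35, 31, 28] -> max=35
step 7: append 14 -> window=[35, 31, 28, 14] -> max=35
step 8: append 41 -> window=[31, 28, 14, 41] -> max=41
step 9: append 37 -> window=[28, 14, 41, 37] -> max=41
step 10: append 30 -> window=[14, 41, 37, 30] -> max=41
step 11: append 29 -> window=[41, 37, 30, 29] -> max=41
step 12: append 33 -> window=[37, 30, 29, 33] -> max=37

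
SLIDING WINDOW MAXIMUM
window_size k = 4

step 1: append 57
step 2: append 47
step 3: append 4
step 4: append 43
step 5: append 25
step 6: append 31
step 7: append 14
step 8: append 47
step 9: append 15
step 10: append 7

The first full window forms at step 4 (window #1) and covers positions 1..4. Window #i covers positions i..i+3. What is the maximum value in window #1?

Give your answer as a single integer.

step 1: append 57 -> window=[57] (not full yet)
step 2: append 47 -> window=[57, 47] (not full yet)
step 3: append 4 -> window=[57, 47, 4] (not full yet)
step 4: append 43 -> window=[57, 47, 4, 43] -> max=57
Window #1 max = 57

Answer: 57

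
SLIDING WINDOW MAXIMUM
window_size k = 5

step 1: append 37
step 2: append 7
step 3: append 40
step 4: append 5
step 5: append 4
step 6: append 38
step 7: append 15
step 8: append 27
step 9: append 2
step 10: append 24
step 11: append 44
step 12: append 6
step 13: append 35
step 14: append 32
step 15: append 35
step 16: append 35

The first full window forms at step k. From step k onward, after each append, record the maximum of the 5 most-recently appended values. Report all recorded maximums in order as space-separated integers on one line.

Answer: 40 40 40 38 38 38 44 44 44 44 44 35

Derivation:
step 1: append 37 -> window=[37] (not full yet)
step 2: append 7 -> window=[37, 7] (not full yet)
step 3: append 40 -> window=[37, 7, 40] (not full yet)
step 4: append 5 -> window=[37, 7, 40, 5] (not full yet)
step 5: append 4 -> window=[37, 7, 40, 5, 4] -> max=40
step 6: append 38 -> window=[7, 40, 5, 4, 38] -> max=40
step 7: append 15 -> window=[40, 5, 4, 38, 15] -> max=40
step 8: append 27 -> window=[5, 4, 38, 15, 27] -> max=38
step 9: append 2 -> window=[4, 38, 15, 27, 2] -> max=38
step 10: append 24 -> window=[38, 15, 27, 2, 24] -> max=38
step 11: append 44 -> window=[15, 27, 2, 24, 44] -> max=44
step 12: append 6 -> window=[27, 2, 24, 44, 6] -> max=44
step 13: append 35 -> window=[2, 24, 44, 6, 35] -> max=44
step 14: append 32 -> window=[24, 44, 6, 35, 32] -> max=44
step 15: append 35 -> window=[44, 6, 35, 32, 35] -> max=44
step 16: append 35 -> window=[6, 35, 32, 35, 35] -> max=35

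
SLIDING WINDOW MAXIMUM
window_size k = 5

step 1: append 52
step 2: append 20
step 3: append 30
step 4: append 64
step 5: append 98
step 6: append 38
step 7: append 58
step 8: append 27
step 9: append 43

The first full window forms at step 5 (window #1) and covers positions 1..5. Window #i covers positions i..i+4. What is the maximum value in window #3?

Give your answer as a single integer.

Answer: 98

Derivation:
step 1: append 52 -> window=[52] (not full yet)
step 2: append 20 -> window=[52, 20] (not full yet)
step 3: append 30 -> window=[52, 20, 30] (not full yet)
step 4: append 64 -> window=[52, 20, 30, 64] (not full yet)
step 5: append 98 -> window=[52, 20, 30, 64, 98] -> max=98
step 6: append 38 -> window=[20, 30, 64, 98, 38] -> max=98
step 7: append 58 -> window=[30, 64, 98, 38, 58] -> max=98
Window #3 max = 98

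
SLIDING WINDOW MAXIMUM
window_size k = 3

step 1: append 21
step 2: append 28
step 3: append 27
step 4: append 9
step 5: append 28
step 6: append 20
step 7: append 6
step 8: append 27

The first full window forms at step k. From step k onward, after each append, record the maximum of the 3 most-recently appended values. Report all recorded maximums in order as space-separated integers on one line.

step 1: append 21 -> window=[21] (not full yet)
step 2: append 28 -> window=[21, 28] (not full yet)
step 3: append 27 -> window=[21, 28, 27] -> max=28
step 4: append 9 -> window=[28, 27, 9] -> max=28
step 5: append 28 -> window=[27, 9, 28] -> max=28
step 6: append 20 -> window=[9, 28, 20] -> max=28
step 7: append 6 -> window=[28, 20, 6] -> max=28
step 8: append 27 -> window=[20, 6, 27] -> max=27

Answer: 28 28 28 28 28 27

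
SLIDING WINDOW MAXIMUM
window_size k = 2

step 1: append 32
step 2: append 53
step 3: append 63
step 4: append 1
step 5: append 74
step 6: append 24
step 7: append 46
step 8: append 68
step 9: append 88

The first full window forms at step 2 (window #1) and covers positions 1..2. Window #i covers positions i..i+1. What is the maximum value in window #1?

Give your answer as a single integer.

step 1: append 32 -> window=[32] (not full yet)
step 2: append 53 -> window=[32, 53] -> max=53
Window #1 max = 53

Answer: 53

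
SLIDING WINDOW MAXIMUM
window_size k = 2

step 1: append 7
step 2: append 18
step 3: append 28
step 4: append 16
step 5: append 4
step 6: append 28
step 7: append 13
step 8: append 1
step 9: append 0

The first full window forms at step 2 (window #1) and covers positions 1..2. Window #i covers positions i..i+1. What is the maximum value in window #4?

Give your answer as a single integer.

Answer: 16

Derivation:
step 1: append 7 -> window=[7] (not full yet)
step 2: append 18 -> window=[7, 18] -> max=18
step 3: append 28 -> window=[18, 28] -> max=28
step 4: append 16 -> window=[28, 16] -> max=28
step 5: append 4 -> window=[16, 4] -> max=16
Window #4 max = 16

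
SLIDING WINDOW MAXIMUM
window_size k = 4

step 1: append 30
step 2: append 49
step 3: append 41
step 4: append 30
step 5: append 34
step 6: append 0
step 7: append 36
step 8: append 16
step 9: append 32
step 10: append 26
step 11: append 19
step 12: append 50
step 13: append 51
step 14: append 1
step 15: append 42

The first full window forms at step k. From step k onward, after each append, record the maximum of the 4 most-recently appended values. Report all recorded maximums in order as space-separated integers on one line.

Answer: 49 49 41 36 36 36 36 32 50 51 51 51

Derivation:
step 1: append 30 -> window=[30] (not full yet)
step 2: append 49 -> window=[30, 49] (not full yet)
step 3: append 41 -> window=[30, 49, 41] (not full yet)
step 4: append 30 -> window=[30, 49, 41, 30] -> max=49
step 5: append 34 -> window=[49, 41, 30, 34] -> max=49
step 6: append 0 -> window=[41, 30, 34, 0] -> max=41
step 7: append 36 -> window=[30, 34, 0, 36] -> max=36
step 8: append 16 -> window=[34, 0, 36, 16] -> max=36
step 9: append 32 -> window=[0, 36, 16, 32] -> max=36
step 10: append 26 -> window=[36, 16, 32, 26] -> max=36
step 11: append 19 -> window=[16, 32, 26, 19] -> max=32
step 12: append 50 -> window=[32, 26, 19, 50] -> max=50
step 13: append 51 -> window=[26, 19, 50, 51] -> max=51
step 14: append 1 -> window=[19, 50, 51, 1] -> max=51
step 15: append 42 -> window=[50, 51, 1, 42] -> max=51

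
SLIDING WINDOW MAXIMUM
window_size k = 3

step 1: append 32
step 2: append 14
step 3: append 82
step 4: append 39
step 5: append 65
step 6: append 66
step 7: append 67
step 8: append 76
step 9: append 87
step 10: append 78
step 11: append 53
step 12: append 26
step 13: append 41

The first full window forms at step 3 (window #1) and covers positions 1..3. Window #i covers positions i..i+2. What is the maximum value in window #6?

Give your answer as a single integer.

step 1: append 32 -> window=[32] (not full yet)
step 2: append 14 -> window=[32, 14] (not full yet)
step 3: append 82 -> window=[32, 14, 82] -> max=82
step 4: append 39 -> window=[14, 82, 39] -> max=82
step 5: append 65 -> window=[82, 39, 65] -> max=82
step 6: append 66 -> window=[39, 65, 66] -> max=66
step 7: append 67 -> window=[65, 66, 67] -> max=67
step 8: append 76 -> window=[66, 67, 76] -> max=76
Window #6 max = 76

Answer: 76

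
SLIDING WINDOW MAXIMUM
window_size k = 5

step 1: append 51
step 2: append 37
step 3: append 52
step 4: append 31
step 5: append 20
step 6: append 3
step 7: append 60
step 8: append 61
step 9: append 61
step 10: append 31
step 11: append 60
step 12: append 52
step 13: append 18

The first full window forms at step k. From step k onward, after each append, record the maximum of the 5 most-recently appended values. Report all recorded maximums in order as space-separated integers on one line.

Answer: 52 52 60 61 61 61 61 61 61

Derivation:
step 1: append 51 -> window=[51] (not full yet)
step 2: append 37 -> window=[51, 37] (not full yet)
step 3: append 52 -> window=[51, 37, 52] (not full yet)
step 4: append 31 -> window=[51, 37, 52, 31] (not full yet)
step 5: append 20 -> window=[51, 37, 52, 31, 20] -> max=52
step 6: append 3 -> window=[37, 52, 31, 20, 3] -> max=52
step 7: append 60 -> window=[52, 31, 20, 3, 60] -> max=60
step 8: append 61 -> window=[31, 20, 3, 60, 61] -> max=61
step 9: append 61 -> window=[20, 3, 60, 61, 61] -> max=61
step 10: append 31 -> window=[3, 60, 61, 61, 31] -> max=61
step 11: append 60 -> window=[60, 61, 61, 31, 60] -> max=61
step 12: append 52 -> window=[61, 61, 31, 60, 52] -> max=61
step 13: append 18 -> window=[61, 31, 60, 52, 18] -> max=61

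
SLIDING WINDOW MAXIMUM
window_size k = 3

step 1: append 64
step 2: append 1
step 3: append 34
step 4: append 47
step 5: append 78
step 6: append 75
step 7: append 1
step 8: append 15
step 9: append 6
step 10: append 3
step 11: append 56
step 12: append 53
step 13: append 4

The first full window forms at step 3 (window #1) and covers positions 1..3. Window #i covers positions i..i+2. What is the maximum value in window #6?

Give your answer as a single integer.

step 1: append 64 -> window=[64] (not full yet)
step 2: append 1 -> window=[64, 1] (not full yet)
step 3: append 34 -> window=[64, 1, 34] -> max=64
step 4: append 47 -> window=[1, 34, 47] -> max=47
step 5: append 78 -> window=[34, 47, 78] -> max=78
step 6: append 75 -> window=[47, 78, 75] -> max=78
step 7: append 1 -> window=[78, 75, 1] -> max=78
step 8: append 15 -> window=[75, 1, 15] -> max=75
Window #6 max = 75

Answer: 75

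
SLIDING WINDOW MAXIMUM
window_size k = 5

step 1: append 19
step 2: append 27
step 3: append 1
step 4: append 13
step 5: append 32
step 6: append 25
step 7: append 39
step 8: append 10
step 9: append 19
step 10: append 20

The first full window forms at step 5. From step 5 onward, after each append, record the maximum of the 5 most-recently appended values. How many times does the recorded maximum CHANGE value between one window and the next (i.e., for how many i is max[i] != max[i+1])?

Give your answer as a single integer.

Answer: 1

Derivation:
step 1: append 19 -> window=[19] (not full yet)
step 2: append 27 -> window=[19, 27] (not full yet)
step 3: append 1 -> window=[19, 27, 1] (not full yet)
step 4: append 13 -> window=[19, 27, 1, 13] (not full yet)
step 5: append 32 -> window=[19, 27, 1, 13, 32] -> max=32
step 6: append 25 -> window=[27, 1, 13, 32, 25] -> max=32
step 7: append 39 -> window=[1, 13, 32, 25, 39] -> max=39
step 8: append 10 -> window=[13, 32, 25, 39, 10] -> max=39
step 9: append 19 -> window=[32, 25, 39, 10, 19] -> max=39
step 10: append 20 -> window=[25, 39, 10, 19, 20] -> max=39
Recorded maximums: 32 32 39 39 39 39
Changes between consecutive maximums: 1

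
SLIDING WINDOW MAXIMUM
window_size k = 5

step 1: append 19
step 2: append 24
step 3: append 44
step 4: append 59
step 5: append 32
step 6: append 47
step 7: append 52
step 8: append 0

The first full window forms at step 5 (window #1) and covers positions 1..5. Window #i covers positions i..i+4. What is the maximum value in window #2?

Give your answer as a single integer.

step 1: append 19 -> window=[19] (not full yet)
step 2: append 24 -> window=[19, 24] (not full yet)
step 3: append 44 -> window=[19, 24, 44] (not full yet)
step 4: append 59 -> window=[19, 24, 44, 59] (not full yet)
step 5: append 32 -> window=[19, 24, 44, 59, 32] -> max=59
step 6: append 47 -> window=[24, 44, 59, 32, 47] -> max=59
Window #2 max = 59

Answer: 59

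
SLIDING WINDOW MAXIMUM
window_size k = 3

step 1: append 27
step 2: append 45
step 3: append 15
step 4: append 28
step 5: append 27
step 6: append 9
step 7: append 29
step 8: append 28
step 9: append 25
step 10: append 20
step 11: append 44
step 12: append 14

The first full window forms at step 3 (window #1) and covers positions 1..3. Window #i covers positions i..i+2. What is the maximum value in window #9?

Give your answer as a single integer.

Answer: 44

Derivation:
step 1: append 27 -> window=[27] (not full yet)
step 2: append 45 -> window=[27, 45] (not full yet)
step 3: append 15 -> window=[27, 45, 15] -> max=45
step 4: append 28 -> window=[45, 15, 28] -> max=45
step 5: append 27 -> window=[15, 28, 27] -> max=28
step 6: append 9 -> window=[28, 27, 9] -> max=28
step 7: append 29 -> window=[27, 9, 29] -> max=29
step 8: append 28 -> window=[9, 29, 28] -> max=29
step 9: append 25 -> window=[29, 28, 25] -> max=29
step 10: append 20 -> window=[28, 25, 20] -> max=28
step 11: append 44 -> window=[25, 20, 44] -> max=44
Window #9 max = 44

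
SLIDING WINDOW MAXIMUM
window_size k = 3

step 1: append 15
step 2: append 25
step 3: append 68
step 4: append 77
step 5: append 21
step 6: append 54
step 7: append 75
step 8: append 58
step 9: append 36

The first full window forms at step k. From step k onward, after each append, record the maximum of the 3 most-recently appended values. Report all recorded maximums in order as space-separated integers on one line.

Answer: 68 77 77 77 75 75 75

Derivation:
step 1: append 15 -> window=[15] (not full yet)
step 2: append 25 -> window=[15, 25] (not full yet)
step 3: append 68 -> window=[15, 25, 68] -> max=68
step 4: append 77 -> window=[25, 68, 77] -> max=77
step 5: append 21 -> window=[68, 77, 21] -> max=77
step 6: append 54 -> window=[77, 21, 54] -> max=77
step 7: append 75 -> window=[21, 54, 75] -> max=75
step 8: append 58 -> window=[54, 75, 58] -> max=75
step 9: append 36 -> window=[75, 58, 36] -> max=75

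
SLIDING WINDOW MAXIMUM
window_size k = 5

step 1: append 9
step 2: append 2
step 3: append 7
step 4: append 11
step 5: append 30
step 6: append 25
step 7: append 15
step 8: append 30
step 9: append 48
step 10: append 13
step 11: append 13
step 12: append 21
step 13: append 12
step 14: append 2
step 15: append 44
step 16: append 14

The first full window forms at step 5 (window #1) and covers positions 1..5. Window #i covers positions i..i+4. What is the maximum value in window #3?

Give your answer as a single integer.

Answer: 30

Derivation:
step 1: append 9 -> window=[9] (not full yet)
step 2: append 2 -> window=[9, 2] (not full yet)
step 3: append 7 -> window=[9, 2, 7] (not full yet)
step 4: append 11 -> window=[9, 2, 7, 11] (not full yet)
step 5: append 30 -> window=[9, 2, 7, 11, 30] -> max=30
step 6: append 25 -> window=[2, 7, 11, 30, 25] -> max=30
step 7: append 15 -> window=[7, 11, 30, 25, 15] -> max=30
Window #3 max = 30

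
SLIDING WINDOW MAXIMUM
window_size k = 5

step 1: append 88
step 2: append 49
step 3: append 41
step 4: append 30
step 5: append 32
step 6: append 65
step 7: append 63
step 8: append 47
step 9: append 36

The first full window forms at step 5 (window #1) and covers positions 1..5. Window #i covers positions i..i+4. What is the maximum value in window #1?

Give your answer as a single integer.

Answer: 88

Derivation:
step 1: append 88 -> window=[88] (not full yet)
step 2: append 49 -> window=[88, 49] (not full yet)
step 3: append 41 -> window=[88, 49, 41] (not full yet)
step 4: append 30 -> window=[88, 49, 41, 30] (not full yet)
step 5: append 32 -> window=[88, 49, 41, 30, 32] -> max=88
Window #1 max = 88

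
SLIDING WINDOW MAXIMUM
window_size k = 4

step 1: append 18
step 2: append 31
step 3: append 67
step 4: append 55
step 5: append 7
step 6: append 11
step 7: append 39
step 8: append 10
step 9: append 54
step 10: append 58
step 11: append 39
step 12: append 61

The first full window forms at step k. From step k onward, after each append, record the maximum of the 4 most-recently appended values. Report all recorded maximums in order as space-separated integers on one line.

step 1: append 18 -> window=[18] (not full yet)
step 2: append 31 -> window=[18, 31] (not full yet)
step 3: append 67 -> window=[18, 31, 67] (not full yet)
step 4: append 55 -> window=[18, 31, 67, 55] -> max=67
step 5: append 7 -> window=[31, 67, 55, 7] -> max=67
step 6: append 11 -> window=[67, 55, 7, 11] -> max=67
step 7: append 39 -> window=[55, 7, 11, 39] -> max=55
step 8: append 10 -> window=[7, 11, 39, 10] -> max=39
step 9: append 54 -> window=[11, 39, 10, 54] -> max=54
step 10: append 58 -> window=[39, 10, 54, 58] -> max=58
step 11: append 39 -> window=[10, 54, 58, 39] -> max=58
step 12: append 61 -> window=[54, 58, 39, 61] -> max=61

Answer: 67 67 67 55 39 54 58 58 61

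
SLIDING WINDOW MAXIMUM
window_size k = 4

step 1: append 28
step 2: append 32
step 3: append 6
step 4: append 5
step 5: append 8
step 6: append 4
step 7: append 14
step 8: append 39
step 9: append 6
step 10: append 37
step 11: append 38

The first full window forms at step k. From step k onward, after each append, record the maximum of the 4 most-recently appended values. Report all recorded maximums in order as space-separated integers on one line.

Answer: 32 32 8 14 39 39 39 39

Derivation:
step 1: append 28 -> window=[28] (not full yet)
step 2: append 32 -> window=[28, 32] (not full yet)
step 3: append 6 -> window=[28, 32, 6] (not full yet)
step 4: append 5 -> window=[28, 32, 6, 5] -> max=32
step 5: append 8 -> window=[32, 6, 5, 8] -> max=32
step 6: append 4 -> window=[6, 5, 8, 4] -> max=8
step 7: append 14 -> window=[5, 8, 4, 14] -> max=14
step 8: append 39 -> window=[8, 4, 14, 39] -> max=39
step 9: append 6 -> window=[4, 14, 39, 6] -> max=39
step 10: append 37 -> window=[14, 39, 6, 37] -> max=39
step 11: append 38 -> window=[39, 6, 37, 38] -> max=39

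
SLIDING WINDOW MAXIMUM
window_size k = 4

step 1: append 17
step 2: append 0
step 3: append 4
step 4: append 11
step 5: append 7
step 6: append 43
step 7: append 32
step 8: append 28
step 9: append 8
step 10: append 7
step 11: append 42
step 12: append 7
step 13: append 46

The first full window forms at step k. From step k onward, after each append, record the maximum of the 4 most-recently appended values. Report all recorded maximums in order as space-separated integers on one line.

Answer: 17 11 43 43 43 43 32 42 42 46

Derivation:
step 1: append 17 -> window=[17] (not full yet)
step 2: append 0 -> window=[17, 0] (not full yet)
step 3: append 4 -> window=[17, 0, 4] (not full yet)
step 4: append 11 -> window=[17, 0, 4, 11] -> max=17
step 5: append 7 -> window=[0, 4, 11, 7] -> max=11
step 6: append 43 -> window=[4, 11, 7, 43] -> max=43
step 7: append 32 -> window=[11, 7, 43, 32] -> max=43
step 8: append 28 -> window=[7, 43, 32, 28] -> max=43
step 9: append 8 -> window=[43, 32, 28, 8] -> max=43
step 10: append 7 -> window=[32, 28, 8, 7] -> max=32
step 11: append 42 -> window=[28, 8, 7, 42] -> max=42
step 12: append 7 -> window=[8, 7, 42, 7] -> max=42
step 13: append 46 -> window=[7, 42, 7, 46] -> max=46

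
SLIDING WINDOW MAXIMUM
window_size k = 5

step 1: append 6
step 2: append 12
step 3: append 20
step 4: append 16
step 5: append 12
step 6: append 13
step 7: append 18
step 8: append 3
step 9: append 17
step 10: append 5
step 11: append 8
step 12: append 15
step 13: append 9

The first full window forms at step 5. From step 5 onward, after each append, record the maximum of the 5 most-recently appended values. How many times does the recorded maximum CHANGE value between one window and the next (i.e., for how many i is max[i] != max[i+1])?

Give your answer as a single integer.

Answer: 2

Derivation:
step 1: append 6 -> window=[6] (not full yet)
step 2: append 12 -> window=[6, 12] (not full yet)
step 3: append 20 -> window=[6, 12, 20] (not full yet)
step 4: append 16 -> window=[6, 12, 20, 16] (not full yet)
step 5: append 12 -> window=[6, 12, 20, 16, 12] -> max=20
step 6: append 13 -> window=[12, 20, 16, 12, 13] -> max=20
step 7: append 18 -> window=[20, 16, 12, 13, 18] -> max=20
step 8: append 3 -> window=[16, 12, 13, 18, 3] -> max=18
step 9: append 17 -> window=[12, 13, 18, 3, 17] -> max=18
step 10: append 5 -> window=[13, 18, 3, 17, 5] -> max=18
step 11: append 8 -> window=[18, 3, 17, 5, 8] -> max=18
step 12: append 15 -> window=[3, 17, 5, 8, 15] -> max=17
step 13: append 9 -> window=[17, 5, 8, 15, 9] -> max=17
Recorded maximums: 20 20 20 18 18 18 18 17 17
Changes between consecutive maximums: 2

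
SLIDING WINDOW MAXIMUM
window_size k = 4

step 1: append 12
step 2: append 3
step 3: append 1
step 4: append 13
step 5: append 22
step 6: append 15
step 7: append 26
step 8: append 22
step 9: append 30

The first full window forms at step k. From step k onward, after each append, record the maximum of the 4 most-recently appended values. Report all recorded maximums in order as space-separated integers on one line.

Answer: 13 22 22 26 26 30

Derivation:
step 1: append 12 -> window=[12] (not full yet)
step 2: append 3 -> window=[12, 3] (not full yet)
step 3: append 1 -> window=[12, 3, 1] (not full yet)
step 4: append 13 -> window=[12, 3, 1, 13] -> max=13
step 5: append 22 -> window=[3, 1, 13, 22] -> max=22
step 6: append 15 -> window=[1, 13, 22, 15] -> max=22
step 7: append 26 -> window=[13, 22, 15, 26] -> max=26
step 8: append 22 -> window=[22, 15, 26, 22] -> max=26
step 9: append 30 -> window=[15, 26, 22, 30] -> max=30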